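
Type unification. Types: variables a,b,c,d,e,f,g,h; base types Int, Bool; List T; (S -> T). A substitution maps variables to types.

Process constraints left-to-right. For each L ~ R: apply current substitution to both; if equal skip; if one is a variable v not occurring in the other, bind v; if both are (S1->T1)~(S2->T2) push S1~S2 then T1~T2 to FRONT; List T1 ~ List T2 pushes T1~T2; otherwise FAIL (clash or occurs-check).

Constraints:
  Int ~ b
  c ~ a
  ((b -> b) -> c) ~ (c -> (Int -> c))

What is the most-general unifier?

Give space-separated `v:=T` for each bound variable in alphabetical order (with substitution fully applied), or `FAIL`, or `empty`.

step 1: unify Int ~ b  [subst: {-} | 2 pending]
  bind b := Int
step 2: unify c ~ a  [subst: {b:=Int} | 1 pending]
  bind c := a
step 3: unify ((Int -> Int) -> a) ~ (a -> (Int -> a))  [subst: {b:=Int, c:=a} | 0 pending]
  -> decompose arrow: push (Int -> Int)~a, a~(Int -> a)
step 4: unify (Int -> Int) ~ a  [subst: {b:=Int, c:=a} | 1 pending]
  bind a := (Int -> Int)
step 5: unify (Int -> Int) ~ (Int -> (Int -> Int))  [subst: {b:=Int, c:=a, a:=(Int -> Int)} | 0 pending]
  -> decompose arrow: push Int~Int, Int~(Int -> Int)
step 6: unify Int ~ Int  [subst: {b:=Int, c:=a, a:=(Int -> Int)} | 1 pending]
  -> identical, skip
step 7: unify Int ~ (Int -> Int)  [subst: {b:=Int, c:=a, a:=(Int -> Int)} | 0 pending]
  clash: Int vs (Int -> Int)

Answer: FAIL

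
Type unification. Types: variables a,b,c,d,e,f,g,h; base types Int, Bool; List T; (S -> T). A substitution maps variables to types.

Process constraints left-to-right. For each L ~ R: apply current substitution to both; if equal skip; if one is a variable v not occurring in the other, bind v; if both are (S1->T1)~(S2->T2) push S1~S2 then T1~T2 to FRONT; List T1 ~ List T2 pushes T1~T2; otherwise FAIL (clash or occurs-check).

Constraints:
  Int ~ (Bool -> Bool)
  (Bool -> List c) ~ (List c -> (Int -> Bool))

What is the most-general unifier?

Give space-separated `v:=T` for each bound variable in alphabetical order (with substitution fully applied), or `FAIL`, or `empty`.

Answer: FAIL

Derivation:
step 1: unify Int ~ (Bool -> Bool)  [subst: {-} | 1 pending]
  clash: Int vs (Bool -> Bool)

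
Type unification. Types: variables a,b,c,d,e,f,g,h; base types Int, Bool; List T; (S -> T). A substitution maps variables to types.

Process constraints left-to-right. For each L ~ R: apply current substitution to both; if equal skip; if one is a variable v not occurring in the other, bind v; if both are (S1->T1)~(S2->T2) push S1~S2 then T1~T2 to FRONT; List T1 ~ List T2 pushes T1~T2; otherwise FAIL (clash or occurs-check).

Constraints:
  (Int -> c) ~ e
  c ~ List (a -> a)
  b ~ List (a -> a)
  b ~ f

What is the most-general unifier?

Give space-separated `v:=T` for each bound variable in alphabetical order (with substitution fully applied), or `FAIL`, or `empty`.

Answer: b:=List (a -> a) c:=List (a -> a) e:=(Int -> List (a -> a)) f:=List (a -> a)

Derivation:
step 1: unify (Int -> c) ~ e  [subst: {-} | 3 pending]
  bind e := (Int -> c)
step 2: unify c ~ List (a -> a)  [subst: {e:=(Int -> c)} | 2 pending]
  bind c := List (a -> a)
step 3: unify b ~ List (a -> a)  [subst: {e:=(Int -> c), c:=List (a -> a)} | 1 pending]
  bind b := List (a -> a)
step 4: unify List (a -> a) ~ f  [subst: {e:=(Int -> c), c:=List (a -> a), b:=List (a -> a)} | 0 pending]
  bind f := List (a -> a)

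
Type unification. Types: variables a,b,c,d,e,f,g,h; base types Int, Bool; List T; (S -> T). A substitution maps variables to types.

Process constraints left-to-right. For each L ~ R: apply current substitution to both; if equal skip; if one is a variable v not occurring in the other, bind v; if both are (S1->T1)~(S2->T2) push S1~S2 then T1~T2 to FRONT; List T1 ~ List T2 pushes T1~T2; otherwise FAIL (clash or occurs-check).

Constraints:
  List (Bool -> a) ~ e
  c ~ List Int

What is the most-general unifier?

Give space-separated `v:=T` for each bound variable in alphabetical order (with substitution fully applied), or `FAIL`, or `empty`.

step 1: unify List (Bool -> a) ~ e  [subst: {-} | 1 pending]
  bind e := List (Bool -> a)
step 2: unify c ~ List Int  [subst: {e:=List (Bool -> a)} | 0 pending]
  bind c := List Int

Answer: c:=List Int e:=List (Bool -> a)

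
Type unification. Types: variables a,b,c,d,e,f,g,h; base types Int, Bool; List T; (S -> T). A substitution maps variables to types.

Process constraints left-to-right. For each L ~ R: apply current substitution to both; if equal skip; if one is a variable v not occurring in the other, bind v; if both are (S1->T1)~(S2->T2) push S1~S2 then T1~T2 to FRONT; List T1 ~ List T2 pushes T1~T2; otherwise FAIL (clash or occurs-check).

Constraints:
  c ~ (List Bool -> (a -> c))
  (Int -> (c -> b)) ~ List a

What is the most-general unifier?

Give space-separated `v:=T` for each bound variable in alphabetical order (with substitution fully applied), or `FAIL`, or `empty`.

step 1: unify c ~ (List Bool -> (a -> c))  [subst: {-} | 1 pending]
  occurs-check fail: c in (List Bool -> (a -> c))

Answer: FAIL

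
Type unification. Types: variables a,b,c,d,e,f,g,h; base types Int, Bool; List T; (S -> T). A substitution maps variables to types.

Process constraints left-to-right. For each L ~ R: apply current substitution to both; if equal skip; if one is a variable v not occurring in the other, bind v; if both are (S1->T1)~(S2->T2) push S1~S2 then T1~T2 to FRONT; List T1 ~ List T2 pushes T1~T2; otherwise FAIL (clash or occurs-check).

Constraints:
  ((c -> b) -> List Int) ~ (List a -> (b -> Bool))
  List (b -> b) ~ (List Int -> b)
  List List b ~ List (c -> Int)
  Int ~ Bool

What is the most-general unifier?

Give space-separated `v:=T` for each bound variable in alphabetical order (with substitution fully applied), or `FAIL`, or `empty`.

Answer: FAIL

Derivation:
step 1: unify ((c -> b) -> List Int) ~ (List a -> (b -> Bool))  [subst: {-} | 3 pending]
  -> decompose arrow: push (c -> b)~List a, List Int~(b -> Bool)
step 2: unify (c -> b) ~ List a  [subst: {-} | 4 pending]
  clash: (c -> b) vs List a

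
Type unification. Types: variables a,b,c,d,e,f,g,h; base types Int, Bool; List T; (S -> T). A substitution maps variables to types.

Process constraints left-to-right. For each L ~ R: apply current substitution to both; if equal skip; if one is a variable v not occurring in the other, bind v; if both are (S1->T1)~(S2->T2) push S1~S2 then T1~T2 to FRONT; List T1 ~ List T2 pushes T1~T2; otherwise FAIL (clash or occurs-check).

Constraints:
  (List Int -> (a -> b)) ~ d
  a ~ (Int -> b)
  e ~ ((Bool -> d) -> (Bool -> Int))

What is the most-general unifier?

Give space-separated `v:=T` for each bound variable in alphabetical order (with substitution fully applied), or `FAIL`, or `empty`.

Answer: a:=(Int -> b) d:=(List Int -> ((Int -> b) -> b)) e:=((Bool -> (List Int -> ((Int -> b) -> b))) -> (Bool -> Int))

Derivation:
step 1: unify (List Int -> (a -> b)) ~ d  [subst: {-} | 2 pending]
  bind d := (List Int -> (a -> b))
step 2: unify a ~ (Int -> b)  [subst: {d:=(List Int -> (a -> b))} | 1 pending]
  bind a := (Int -> b)
step 3: unify e ~ ((Bool -> (List Int -> ((Int -> b) -> b))) -> (Bool -> Int))  [subst: {d:=(List Int -> (a -> b)), a:=(Int -> b)} | 0 pending]
  bind e := ((Bool -> (List Int -> ((Int -> b) -> b))) -> (Bool -> Int))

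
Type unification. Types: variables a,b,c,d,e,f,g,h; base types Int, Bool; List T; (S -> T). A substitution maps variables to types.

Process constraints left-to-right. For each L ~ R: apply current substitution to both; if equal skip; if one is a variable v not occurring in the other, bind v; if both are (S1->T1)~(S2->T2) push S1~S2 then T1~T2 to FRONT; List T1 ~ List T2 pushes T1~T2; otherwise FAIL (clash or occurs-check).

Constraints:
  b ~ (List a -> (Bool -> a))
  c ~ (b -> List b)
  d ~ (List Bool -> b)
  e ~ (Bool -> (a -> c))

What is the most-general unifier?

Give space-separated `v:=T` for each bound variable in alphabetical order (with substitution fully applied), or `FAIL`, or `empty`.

step 1: unify b ~ (List a -> (Bool -> a))  [subst: {-} | 3 pending]
  bind b := (List a -> (Bool -> a))
step 2: unify c ~ ((List a -> (Bool -> a)) -> List (List a -> (Bool -> a)))  [subst: {b:=(List a -> (Bool -> a))} | 2 pending]
  bind c := ((List a -> (Bool -> a)) -> List (List a -> (Bool -> a)))
step 3: unify d ~ (List Bool -> (List a -> (Bool -> a)))  [subst: {b:=(List a -> (Bool -> a)), c:=((List a -> (Bool -> a)) -> List (List a -> (Bool -> a)))} | 1 pending]
  bind d := (List Bool -> (List a -> (Bool -> a)))
step 4: unify e ~ (Bool -> (a -> ((List a -> (Bool -> a)) -> List (List a -> (Bool -> a)))))  [subst: {b:=(List a -> (Bool -> a)), c:=((List a -> (Bool -> a)) -> List (List a -> (Bool -> a))), d:=(List Bool -> (List a -> (Bool -> a)))} | 0 pending]
  bind e := (Bool -> (a -> ((List a -> (Bool -> a)) -> List (List a -> (Bool -> a)))))

Answer: b:=(List a -> (Bool -> a)) c:=((List a -> (Bool -> a)) -> List (List a -> (Bool -> a))) d:=(List Bool -> (List a -> (Bool -> a))) e:=(Bool -> (a -> ((List a -> (Bool -> a)) -> List (List a -> (Bool -> a)))))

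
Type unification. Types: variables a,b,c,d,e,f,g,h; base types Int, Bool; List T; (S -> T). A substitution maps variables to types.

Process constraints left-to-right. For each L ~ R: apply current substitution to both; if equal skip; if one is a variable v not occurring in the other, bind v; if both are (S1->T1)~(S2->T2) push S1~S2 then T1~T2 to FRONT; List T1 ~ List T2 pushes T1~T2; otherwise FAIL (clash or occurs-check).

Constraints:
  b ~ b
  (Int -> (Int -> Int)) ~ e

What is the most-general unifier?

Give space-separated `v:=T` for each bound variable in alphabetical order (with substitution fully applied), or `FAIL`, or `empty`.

step 1: unify b ~ b  [subst: {-} | 1 pending]
  -> identical, skip
step 2: unify (Int -> (Int -> Int)) ~ e  [subst: {-} | 0 pending]
  bind e := (Int -> (Int -> Int))

Answer: e:=(Int -> (Int -> Int))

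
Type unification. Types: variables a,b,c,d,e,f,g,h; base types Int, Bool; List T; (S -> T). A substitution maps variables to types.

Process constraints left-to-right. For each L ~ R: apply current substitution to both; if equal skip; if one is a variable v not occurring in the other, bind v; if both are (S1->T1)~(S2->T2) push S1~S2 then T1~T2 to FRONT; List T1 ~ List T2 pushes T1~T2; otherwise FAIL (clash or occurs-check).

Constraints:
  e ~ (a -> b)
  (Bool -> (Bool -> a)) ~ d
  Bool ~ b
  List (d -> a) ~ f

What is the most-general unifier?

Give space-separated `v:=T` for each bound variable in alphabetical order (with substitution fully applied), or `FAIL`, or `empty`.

Answer: b:=Bool d:=(Bool -> (Bool -> a)) e:=(a -> Bool) f:=List ((Bool -> (Bool -> a)) -> a)

Derivation:
step 1: unify e ~ (a -> b)  [subst: {-} | 3 pending]
  bind e := (a -> b)
step 2: unify (Bool -> (Bool -> a)) ~ d  [subst: {e:=(a -> b)} | 2 pending]
  bind d := (Bool -> (Bool -> a))
step 3: unify Bool ~ b  [subst: {e:=(a -> b), d:=(Bool -> (Bool -> a))} | 1 pending]
  bind b := Bool
step 4: unify List ((Bool -> (Bool -> a)) -> a) ~ f  [subst: {e:=(a -> b), d:=(Bool -> (Bool -> a)), b:=Bool} | 0 pending]
  bind f := List ((Bool -> (Bool -> a)) -> a)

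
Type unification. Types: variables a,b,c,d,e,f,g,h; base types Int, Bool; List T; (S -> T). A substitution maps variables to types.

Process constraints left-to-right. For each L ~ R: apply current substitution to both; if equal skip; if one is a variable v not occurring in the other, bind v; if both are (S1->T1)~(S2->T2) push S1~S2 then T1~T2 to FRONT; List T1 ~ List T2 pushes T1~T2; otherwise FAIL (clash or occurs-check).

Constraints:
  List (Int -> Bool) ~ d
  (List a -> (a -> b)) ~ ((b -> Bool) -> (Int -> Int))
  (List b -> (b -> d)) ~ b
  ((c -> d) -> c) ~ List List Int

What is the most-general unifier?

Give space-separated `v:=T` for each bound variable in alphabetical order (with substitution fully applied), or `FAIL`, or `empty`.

Answer: FAIL

Derivation:
step 1: unify List (Int -> Bool) ~ d  [subst: {-} | 3 pending]
  bind d := List (Int -> Bool)
step 2: unify (List a -> (a -> b)) ~ ((b -> Bool) -> (Int -> Int))  [subst: {d:=List (Int -> Bool)} | 2 pending]
  -> decompose arrow: push List a~(b -> Bool), (a -> b)~(Int -> Int)
step 3: unify List a ~ (b -> Bool)  [subst: {d:=List (Int -> Bool)} | 3 pending]
  clash: List a vs (b -> Bool)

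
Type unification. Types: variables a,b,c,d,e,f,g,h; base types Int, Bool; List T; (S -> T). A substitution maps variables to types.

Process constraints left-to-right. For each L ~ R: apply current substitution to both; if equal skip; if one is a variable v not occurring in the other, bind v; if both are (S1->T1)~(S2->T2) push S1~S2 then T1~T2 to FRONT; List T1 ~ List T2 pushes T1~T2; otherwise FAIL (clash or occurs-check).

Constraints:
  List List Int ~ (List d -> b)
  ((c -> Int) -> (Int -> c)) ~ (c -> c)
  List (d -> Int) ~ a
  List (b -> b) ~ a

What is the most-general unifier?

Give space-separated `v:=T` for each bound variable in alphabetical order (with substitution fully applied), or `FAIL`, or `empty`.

Answer: FAIL

Derivation:
step 1: unify List List Int ~ (List d -> b)  [subst: {-} | 3 pending]
  clash: List List Int vs (List d -> b)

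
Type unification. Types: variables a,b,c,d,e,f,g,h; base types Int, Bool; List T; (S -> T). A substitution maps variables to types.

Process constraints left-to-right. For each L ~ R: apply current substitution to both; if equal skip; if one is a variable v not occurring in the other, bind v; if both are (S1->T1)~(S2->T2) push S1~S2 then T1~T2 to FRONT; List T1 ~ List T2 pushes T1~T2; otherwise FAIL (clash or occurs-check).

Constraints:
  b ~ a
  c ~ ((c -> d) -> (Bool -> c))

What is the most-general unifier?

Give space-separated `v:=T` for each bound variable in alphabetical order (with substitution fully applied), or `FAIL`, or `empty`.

step 1: unify b ~ a  [subst: {-} | 1 pending]
  bind b := a
step 2: unify c ~ ((c -> d) -> (Bool -> c))  [subst: {b:=a} | 0 pending]
  occurs-check fail: c in ((c -> d) -> (Bool -> c))

Answer: FAIL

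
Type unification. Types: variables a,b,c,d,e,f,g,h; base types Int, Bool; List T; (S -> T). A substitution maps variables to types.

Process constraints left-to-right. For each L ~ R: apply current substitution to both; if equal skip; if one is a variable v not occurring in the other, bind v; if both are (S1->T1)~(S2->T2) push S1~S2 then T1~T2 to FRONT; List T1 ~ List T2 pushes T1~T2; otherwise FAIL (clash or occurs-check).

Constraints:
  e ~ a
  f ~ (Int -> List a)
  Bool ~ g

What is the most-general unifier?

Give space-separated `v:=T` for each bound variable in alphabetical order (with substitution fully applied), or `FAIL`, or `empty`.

step 1: unify e ~ a  [subst: {-} | 2 pending]
  bind e := a
step 2: unify f ~ (Int -> List a)  [subst: {e:=a} | 1 pending]
  bind f := (Int -> List a)
step 3: unify Bool ~ g  [subst: {e:=a, f:=(Int -> List a)} | 0 pending]
  bind g := Bool

Answer: e:=a f:=(Int -> List a) g:=Bool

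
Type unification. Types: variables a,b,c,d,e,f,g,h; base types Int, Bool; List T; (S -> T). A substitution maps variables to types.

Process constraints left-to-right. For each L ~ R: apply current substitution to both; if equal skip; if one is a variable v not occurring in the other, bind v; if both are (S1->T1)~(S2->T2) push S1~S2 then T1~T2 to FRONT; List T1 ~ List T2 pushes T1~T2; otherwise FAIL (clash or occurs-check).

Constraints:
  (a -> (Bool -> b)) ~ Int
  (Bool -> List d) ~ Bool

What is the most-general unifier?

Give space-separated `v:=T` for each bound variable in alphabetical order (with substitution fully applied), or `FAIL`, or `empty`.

Answer: FAIL

Derivation:
step 1: unify (a -> (Bool -> b)) ~ Int  [subst: {-} | 1 pending]
  clash: (a -> (Bool -> b)) vs Int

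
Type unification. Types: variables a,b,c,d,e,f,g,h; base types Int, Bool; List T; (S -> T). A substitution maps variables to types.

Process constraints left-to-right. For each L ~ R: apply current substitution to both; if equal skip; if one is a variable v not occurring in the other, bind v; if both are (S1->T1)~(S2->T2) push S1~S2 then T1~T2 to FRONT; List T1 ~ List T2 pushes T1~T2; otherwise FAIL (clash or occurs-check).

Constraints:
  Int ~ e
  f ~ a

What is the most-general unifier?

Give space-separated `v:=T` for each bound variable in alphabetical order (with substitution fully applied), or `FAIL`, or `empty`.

step 1: unify Int ~ e  [subst: {-} | 1 pending]
  bind e := Int
step 2: unify f ~ a  [subst: {e:=Int} | 0 pending]
  bind f := a

Answer: e:=Int f:=a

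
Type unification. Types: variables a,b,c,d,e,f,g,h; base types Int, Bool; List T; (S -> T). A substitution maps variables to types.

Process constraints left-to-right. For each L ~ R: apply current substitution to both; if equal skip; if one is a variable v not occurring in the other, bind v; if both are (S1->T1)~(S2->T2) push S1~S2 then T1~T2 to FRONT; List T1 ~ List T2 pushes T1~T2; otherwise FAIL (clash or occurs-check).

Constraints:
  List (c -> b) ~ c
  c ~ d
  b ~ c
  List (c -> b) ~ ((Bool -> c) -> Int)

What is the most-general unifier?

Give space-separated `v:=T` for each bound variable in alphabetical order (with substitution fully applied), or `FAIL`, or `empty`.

Answer: FAIL

Derivation:
step 1: unify List (c -> b) ~ c  [subst: {-} | 3 pending]
  occurs-check fail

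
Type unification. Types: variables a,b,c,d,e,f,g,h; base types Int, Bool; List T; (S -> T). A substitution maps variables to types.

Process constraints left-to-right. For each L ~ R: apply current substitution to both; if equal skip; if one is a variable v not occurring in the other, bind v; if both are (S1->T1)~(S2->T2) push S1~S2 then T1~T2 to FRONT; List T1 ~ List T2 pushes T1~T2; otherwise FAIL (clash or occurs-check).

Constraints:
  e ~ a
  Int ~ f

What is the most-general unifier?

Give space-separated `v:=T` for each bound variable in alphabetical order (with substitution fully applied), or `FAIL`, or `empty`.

Answer: e:=a f:=Int

Derivation:
step 1: unify e ~ a  [subst: {-} | 1 pending]
  bind e := a
step 2: unify Int ~ f  [subst: {e:=a} | 0 pending]
  bind f := Int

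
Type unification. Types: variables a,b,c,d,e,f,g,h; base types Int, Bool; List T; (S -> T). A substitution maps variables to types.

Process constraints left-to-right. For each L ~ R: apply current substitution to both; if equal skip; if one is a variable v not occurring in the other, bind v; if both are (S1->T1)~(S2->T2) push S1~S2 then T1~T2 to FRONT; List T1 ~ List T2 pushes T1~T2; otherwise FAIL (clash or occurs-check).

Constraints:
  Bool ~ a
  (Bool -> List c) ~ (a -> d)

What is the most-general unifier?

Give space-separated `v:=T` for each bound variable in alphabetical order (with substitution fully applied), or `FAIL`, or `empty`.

Answer: a:=Bool d:=List c

Derivation:
step 1: unify Bool ~ a  [subst: {-} | 1 pending]
  bind a := Bool
step 2: unify (Bool -> List c) ~ (Bool -> d)  [subst: {a:=Bool} | 0 pending]
  -> decompose arrow: push Bool~Bool, List c~d
step 3: unify Bool ~ Bool  [subst: {a:=Bool} | 1 pending]
  -> identical, skip
step 4: unify List c ~ d  [subst: {a:=Bool} | 0 pending]
  bind d := List c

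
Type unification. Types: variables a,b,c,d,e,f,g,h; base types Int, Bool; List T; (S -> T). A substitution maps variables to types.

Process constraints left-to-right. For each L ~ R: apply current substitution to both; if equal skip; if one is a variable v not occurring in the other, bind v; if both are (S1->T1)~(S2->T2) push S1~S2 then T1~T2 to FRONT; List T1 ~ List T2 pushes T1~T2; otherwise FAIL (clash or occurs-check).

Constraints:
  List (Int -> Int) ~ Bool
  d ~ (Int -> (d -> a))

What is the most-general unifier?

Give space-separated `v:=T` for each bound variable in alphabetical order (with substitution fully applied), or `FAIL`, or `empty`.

Answer: FAIL

Derivation:
step 1: unify List (Int -> Int) ~ Bool  [subst: {-} | 1 pending]
  clash: List (Int -> Int) vs Bool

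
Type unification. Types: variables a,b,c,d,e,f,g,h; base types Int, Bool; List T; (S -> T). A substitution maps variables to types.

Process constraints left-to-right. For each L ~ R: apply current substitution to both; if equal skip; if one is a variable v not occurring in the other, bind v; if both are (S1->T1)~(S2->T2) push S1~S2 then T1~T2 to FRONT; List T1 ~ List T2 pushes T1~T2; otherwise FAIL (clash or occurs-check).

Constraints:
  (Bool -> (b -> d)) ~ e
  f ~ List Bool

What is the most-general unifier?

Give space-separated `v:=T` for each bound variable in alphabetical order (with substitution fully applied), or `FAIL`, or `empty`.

step 1: unify (Bool -> (b -> d)) ~ e  [subst: {-} | 1 pending]
  bind e := (Bool -> (b -> d))
step 2: unify f ~ List Bool  [subst: {e:=(Bool -> (b -> d))} | 0 pending]
  bind f := List Bool

Answer: e:=(Bool -> (b -> d)) f:=List Bool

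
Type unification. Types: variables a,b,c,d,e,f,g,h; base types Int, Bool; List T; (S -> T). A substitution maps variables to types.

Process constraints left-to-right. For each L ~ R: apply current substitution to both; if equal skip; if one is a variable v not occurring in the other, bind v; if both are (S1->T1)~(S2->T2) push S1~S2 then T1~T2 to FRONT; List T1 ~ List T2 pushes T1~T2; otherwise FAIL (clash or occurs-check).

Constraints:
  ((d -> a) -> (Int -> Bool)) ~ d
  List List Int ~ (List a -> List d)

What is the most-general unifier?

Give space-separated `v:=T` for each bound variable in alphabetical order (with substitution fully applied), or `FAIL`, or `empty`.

Answer: FAIL

Derivation:
step 1: unify ((d -> a) -> (Int -> Bool)) ~ d  [subst: {-} | 1 pending]
  occurs-check fail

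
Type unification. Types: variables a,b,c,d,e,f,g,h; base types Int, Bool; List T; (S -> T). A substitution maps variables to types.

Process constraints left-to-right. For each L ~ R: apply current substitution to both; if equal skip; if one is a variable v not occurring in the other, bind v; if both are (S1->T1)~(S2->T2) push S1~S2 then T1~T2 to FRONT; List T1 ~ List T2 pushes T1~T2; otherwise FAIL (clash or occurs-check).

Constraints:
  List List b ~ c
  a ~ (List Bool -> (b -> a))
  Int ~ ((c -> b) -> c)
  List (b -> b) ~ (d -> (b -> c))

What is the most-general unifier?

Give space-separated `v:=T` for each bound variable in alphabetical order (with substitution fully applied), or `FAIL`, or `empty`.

step 1: unify List List b ~ c  [subst: {-} | 3 pending]
  bind c := List List b
step 2: unify a ~ (List Bool -> (b -> a))  [subst: {c:=List List b} | 2 pending]
  occurs-check fail: a in (List Bool -> (b -> a))

Answer: FAIL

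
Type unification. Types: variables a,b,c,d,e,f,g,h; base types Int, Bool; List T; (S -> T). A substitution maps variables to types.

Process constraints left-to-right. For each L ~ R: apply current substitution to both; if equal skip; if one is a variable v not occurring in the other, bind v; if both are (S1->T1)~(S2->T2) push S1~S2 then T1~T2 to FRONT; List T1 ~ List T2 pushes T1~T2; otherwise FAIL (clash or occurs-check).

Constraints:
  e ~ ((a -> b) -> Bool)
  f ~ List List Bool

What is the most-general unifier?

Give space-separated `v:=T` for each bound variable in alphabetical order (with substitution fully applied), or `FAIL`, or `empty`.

Answer: e:=((a -> b) -> Bool) f:=List List Bool

Derivation:
step 1: unify e ~ ((a -> b) -> Bool)  [subst: {-} | 1 pending]
  bind e := ((a -> b) -> Bool)
step 2: unify f ~ List List Bool  [subst: {e:=((a -> b) -> Bool)} | 0 pending]
  bind f := List List Bool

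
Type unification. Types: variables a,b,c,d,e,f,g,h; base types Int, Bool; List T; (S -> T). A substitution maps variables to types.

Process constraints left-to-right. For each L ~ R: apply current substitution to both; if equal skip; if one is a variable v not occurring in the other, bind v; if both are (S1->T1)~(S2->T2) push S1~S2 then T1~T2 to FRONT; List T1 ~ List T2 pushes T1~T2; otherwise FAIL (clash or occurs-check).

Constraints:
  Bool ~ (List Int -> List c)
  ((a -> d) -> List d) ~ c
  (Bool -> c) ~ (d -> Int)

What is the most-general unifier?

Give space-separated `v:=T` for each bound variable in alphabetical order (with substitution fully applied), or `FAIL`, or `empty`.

Answer: FAIL

Derivation:
step 1: unify Bool ~ (List Int -> List c)  [subst: {-} | 2 pending]
  clash: Bool vs (List Int -> List c)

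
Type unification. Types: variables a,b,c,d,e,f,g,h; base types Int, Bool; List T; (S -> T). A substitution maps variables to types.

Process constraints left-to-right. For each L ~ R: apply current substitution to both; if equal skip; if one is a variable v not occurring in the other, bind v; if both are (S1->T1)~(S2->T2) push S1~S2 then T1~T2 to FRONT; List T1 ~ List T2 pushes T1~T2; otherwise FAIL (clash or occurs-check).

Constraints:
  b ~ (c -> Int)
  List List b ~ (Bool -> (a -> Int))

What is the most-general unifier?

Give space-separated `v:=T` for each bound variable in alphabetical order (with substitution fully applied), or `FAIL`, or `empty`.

Answer: FAIL

Derivation:
step 1: unify b ~ (c -> Int)  [subst: {-} | 1 pending]
  bind b := (c -> Int)
step 2: unify List List (c -> Int) ~ (Bool -> (a -> Int))  [subst: {b:=(c -> Int)} | 0 pending]
  clash: List List (c -> Int) vs (Bool -> (a -> Int))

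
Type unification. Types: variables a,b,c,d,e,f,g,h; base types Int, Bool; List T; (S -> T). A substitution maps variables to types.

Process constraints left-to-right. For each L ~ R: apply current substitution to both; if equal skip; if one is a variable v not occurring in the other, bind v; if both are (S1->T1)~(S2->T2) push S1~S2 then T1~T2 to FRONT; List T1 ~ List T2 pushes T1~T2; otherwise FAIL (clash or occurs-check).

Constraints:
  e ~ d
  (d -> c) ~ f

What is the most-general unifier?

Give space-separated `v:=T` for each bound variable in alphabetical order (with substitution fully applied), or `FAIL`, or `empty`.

step 1: unify e ~ d  [subst: {-} | 1 pending]
  bind e := d
step 2: unify (d -> c) ~ f  [subst: {e:=d} | 0 pending]
  bind f := (d -> c)

Answer: e:=d f:=(d -> c)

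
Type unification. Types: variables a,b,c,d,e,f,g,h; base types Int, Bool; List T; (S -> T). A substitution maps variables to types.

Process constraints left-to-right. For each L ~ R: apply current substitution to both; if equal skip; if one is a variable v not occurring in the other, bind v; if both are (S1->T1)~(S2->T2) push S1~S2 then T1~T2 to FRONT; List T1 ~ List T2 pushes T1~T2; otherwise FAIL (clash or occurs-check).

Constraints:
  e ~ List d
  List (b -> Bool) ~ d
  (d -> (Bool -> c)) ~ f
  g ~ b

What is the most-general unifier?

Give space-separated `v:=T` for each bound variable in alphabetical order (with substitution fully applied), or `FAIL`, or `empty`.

step 1: unify e ~ List d  [subst: {-} | 3 pending]
  bind e := List d
step 2: unify List (b -> Bool) ~ d  [subst: {e:=List d} | 2 pending]
  bind d := List (b -> Bool)
step 3: unify (List (b -> Bool) -> (Bool -> c)) ~ f  [subst: {e:=List d, d:=List (b -> Bool)} | 1 pending]
  bind f := (List (b -> Bool) -> (Bool -> c))
step 4: unify g ~ b  [subst: {e:=List d, d:=List (b -> Bool), f:=(List (b -> Bool) -> (Bool -> c))} | 0 pending]
  bind g := b

Answer: d:=List (b -> Bool) e:=List List (b -> Bool) f:=(List (b -> Bool) -> (Bool -> c)) g:=b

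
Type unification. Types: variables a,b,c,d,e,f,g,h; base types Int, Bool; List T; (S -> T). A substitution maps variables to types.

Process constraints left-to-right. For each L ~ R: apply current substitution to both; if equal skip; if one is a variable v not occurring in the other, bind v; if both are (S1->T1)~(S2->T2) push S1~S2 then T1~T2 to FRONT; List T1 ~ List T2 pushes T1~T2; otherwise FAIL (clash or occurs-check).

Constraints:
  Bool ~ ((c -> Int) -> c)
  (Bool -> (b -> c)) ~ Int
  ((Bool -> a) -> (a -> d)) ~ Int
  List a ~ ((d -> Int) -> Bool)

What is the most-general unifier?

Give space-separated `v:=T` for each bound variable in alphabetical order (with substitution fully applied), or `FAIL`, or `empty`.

Answer: FAIL

Derivation:
step 1: unify Bool ~ ((c -> Int) -> c)  [subst: {-} | 3 pending]
  clash: Bool vs ((c -> Int) -> c)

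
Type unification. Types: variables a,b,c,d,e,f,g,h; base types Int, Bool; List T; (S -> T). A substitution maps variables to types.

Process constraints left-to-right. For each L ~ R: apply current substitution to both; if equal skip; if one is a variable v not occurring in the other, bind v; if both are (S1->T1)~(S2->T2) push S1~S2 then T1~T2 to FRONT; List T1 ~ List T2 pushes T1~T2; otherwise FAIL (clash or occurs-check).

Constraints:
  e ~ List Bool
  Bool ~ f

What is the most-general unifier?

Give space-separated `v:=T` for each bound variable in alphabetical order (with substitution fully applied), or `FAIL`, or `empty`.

Answer: e:=List Bool f:=Bool

Derivation:
step 1: unify e ~ List Bool  [subst: {-} | 1 pending]
  bind e := List Bool
step 2: unify Bool ~ f  [subst: {e:=List Bool} | 0 pending]
  bind f := Bool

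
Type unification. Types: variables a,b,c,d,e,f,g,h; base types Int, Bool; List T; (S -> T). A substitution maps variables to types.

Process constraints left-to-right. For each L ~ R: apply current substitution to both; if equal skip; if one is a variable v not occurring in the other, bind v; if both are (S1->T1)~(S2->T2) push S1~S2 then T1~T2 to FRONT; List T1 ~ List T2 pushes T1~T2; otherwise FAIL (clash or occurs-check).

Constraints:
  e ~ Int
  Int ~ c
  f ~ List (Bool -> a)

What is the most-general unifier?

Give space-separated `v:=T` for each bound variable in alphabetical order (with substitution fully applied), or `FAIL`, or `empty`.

Answer: c:=Int e:=Int f:=List (Bool -> a)

Derivation:
step 1: unify e ~ Int  [subst: {-} | 2 pending]
  bind e := Int
step 2: unify Int ~ c  [subst: {e:=Int} | 1 pending]
  bind c := Int
step 3: unify f ~ List (Bool -> a)  [subst: {e:=Int, c:=Int} | 0 pending]
  bind f := List (Bool -> a)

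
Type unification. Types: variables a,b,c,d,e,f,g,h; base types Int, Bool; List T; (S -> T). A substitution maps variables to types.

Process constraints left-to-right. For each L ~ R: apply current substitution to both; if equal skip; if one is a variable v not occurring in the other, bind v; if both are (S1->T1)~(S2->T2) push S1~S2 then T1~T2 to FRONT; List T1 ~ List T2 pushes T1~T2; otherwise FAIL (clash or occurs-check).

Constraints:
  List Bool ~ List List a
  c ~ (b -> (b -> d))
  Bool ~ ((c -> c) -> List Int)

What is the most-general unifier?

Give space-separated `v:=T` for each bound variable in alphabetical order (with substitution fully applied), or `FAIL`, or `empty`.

Answer: FAIL

Derivation:
step 1: unify List Bool ~ List List a  [subst: {-} | 2 pending]
  -> decompose List: push Bool~List a
step 2: unify Bool ~ List a  [subst: {-} | 2 pending]
  clash: Bool vs List a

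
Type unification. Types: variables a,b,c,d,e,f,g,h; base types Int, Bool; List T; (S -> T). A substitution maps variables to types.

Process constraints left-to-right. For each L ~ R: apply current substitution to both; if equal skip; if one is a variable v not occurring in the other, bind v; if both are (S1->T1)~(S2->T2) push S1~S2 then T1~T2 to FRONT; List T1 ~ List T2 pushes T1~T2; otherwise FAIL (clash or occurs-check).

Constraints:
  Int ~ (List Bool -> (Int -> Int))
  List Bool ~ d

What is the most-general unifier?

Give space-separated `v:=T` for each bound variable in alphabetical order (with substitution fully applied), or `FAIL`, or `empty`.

step 1: unify Int ~ (List Bool -> (Int -> Int))  [subst: {-} | 1 pending]
  clash: Int vs (List Bool -> (Int -> Int))

Answer: FAIL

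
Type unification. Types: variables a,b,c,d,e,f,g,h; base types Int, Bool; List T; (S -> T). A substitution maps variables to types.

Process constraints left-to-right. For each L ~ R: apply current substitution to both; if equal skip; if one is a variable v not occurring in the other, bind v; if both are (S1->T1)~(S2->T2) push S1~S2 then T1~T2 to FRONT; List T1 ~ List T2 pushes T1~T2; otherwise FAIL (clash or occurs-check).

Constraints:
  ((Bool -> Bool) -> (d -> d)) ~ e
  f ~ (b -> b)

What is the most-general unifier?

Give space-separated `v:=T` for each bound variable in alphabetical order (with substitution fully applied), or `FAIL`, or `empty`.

step 1: unify ((Bool -> Bool) -> (d -> d)) ~ e  [subst: {-} | 1 pending]
  bind e := ((Bool -> Bool) -> (d -> d))
step 2: unify f ~ (b -> b)  [subst: {e:=((Bool -> Bool) -> (d -> d))} | 0 pending]
  bind f := (b -> b)

Answer: e:=((Bool -> Bool) -> (d -> d)) f:=(b -> b)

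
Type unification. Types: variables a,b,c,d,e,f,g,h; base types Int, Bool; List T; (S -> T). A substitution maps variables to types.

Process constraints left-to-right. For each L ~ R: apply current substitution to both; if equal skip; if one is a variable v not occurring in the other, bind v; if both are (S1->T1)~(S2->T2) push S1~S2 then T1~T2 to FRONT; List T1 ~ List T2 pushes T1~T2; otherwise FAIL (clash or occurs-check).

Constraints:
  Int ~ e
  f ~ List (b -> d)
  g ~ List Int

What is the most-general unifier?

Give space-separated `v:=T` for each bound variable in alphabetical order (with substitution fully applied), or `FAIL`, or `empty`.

step 1: unify Int ~ e  [subst: {-} | 2 pending]
  bind e := Int
step 2: unify f ~ List (b -> d)  [subst: {e:=Int} | 1 pending]
  bind f := List (b -> d)
step 3: unify g ~ List Int  [subst: {e:=Int, f:=List (b -> d)} | 0 pending]
  bind g := List Int

Answer: e:=Int f:=List (b -> d) g:=List Int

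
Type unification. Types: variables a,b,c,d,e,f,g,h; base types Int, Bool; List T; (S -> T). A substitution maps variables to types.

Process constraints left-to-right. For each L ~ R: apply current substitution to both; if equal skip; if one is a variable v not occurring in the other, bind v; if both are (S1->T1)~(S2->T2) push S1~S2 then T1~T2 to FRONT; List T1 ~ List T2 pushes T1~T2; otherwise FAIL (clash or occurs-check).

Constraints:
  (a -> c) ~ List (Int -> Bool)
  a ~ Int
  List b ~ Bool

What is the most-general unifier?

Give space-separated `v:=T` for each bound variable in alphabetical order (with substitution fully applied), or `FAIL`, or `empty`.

Answer: FAIL

Derivation:
step 1: unify (a -> c) ~ List (Int -> Bool)  [subst: {-} | 2 pending]
  clash: (a -> c) vs List (Int -> Bool)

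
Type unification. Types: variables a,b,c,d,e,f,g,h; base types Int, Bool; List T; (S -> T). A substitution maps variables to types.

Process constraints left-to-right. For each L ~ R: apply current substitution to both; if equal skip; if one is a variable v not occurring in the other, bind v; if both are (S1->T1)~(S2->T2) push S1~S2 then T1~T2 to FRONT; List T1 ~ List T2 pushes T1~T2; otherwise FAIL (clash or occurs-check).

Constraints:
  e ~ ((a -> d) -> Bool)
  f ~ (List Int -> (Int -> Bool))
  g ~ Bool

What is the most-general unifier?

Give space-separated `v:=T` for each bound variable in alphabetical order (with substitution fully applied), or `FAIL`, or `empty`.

Answer: e:=((a -> d) -> Bool) f:=(List Int -> (Int -> Bool)) g:=Bool

Derivation:
step 1: unify e ~ ((a -> d) -> Bool)  [subst: {-} | 2 pending]
  bind e := ((a -> d) -> Bool)
step 2: unify f ~ (List Int -> (Int -> Bool))  [subst: {e:=((a -> d) -> Bool)} | 1 pending]
  bind f := (List Int -> (Int -> Bool))
step 3: unify g ~ Bool  [subst: {e:=((a -> d) -> Bool), f:=(List Int -> (Int -> Bool))} | 0 pending]
  bind g := Bool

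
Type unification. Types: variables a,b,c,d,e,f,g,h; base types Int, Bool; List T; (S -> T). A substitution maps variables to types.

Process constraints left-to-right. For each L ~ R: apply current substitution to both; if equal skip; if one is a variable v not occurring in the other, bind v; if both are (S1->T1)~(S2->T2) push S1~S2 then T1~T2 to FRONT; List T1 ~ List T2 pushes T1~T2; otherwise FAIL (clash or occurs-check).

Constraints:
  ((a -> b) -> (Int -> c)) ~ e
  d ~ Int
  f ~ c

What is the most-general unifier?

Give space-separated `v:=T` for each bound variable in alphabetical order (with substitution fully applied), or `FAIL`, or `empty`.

Answer: d:=Int e:=((a -> b) -> (Int -> c)) f:=c

Derivation:
step 1: unify ((a -> b) -> (Int -> c)) ~ e  [subst: {-} | 2 pending]
  bind e := ((a -> b) -> (Int -> c))
step 2: unify d ~ Int  [subst: {e:=((a -> b) -> (Int -> c))} | 1 pending]
  bind d := Int
step 3: unify f ~ c  [subst: {e:=((a -> b) -> (Int -> c)), d:=Int} | 0 pending]
  bind f := c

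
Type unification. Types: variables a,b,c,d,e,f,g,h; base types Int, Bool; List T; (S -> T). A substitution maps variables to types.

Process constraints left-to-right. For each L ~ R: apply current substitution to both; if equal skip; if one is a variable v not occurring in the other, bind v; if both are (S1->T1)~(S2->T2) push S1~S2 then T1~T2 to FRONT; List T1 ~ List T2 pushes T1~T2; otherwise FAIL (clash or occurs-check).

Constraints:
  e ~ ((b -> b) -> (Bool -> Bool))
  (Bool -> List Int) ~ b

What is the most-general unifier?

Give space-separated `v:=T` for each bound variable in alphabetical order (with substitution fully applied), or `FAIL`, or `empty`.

Answer: b:=(Bool -> List Int) e:=(((Bool -> List Int) -> (Bool -> List Int)) -> (Bool -> Bool))

Derivation:
step 1: unify e ~ ((b -> b) -> (Bool -> Bool))  [subst: {-} | 1 pending]
  bind e := ((b -> b) -> (Bool -> Bool))
step 2: unify (Bool -> List Int) ~ b  [subst: {e:=((b -> b) -> (Bool -> Bool))} | 0 pending]
  bind b := (Bool -> List Int)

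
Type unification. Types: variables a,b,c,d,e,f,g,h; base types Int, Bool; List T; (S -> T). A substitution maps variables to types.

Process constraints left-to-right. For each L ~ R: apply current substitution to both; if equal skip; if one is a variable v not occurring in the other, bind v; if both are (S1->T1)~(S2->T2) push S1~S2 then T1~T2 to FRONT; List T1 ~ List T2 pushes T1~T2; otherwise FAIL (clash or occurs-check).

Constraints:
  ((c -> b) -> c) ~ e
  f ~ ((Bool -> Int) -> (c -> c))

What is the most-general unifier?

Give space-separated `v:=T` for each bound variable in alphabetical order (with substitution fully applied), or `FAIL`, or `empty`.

step 1: unify ((c -> b) -> c) ~ e  [subst: {-} | 1 pending]
  bind e := ((c -> b) -> c)
step 2: unify f ~ ((Bool -> Int) -> (c -> c))  [subst: {e:=((c -> b) -> c)} | 0 pending]
  bind f := ((Bool -> Int) -> (c -> c))

Answer: e:=((c -> b) -> c) f:=((Bool -> Int) -> (c -> c))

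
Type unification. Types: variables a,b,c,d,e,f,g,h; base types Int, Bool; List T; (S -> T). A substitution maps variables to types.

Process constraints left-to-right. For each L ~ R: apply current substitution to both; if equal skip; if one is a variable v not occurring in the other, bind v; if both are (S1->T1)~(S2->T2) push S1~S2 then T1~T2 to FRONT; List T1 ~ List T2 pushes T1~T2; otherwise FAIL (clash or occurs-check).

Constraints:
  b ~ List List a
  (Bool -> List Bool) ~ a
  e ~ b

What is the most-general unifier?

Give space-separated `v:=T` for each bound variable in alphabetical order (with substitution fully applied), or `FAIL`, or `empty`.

Answer: a:=(Bool -> List Bool) b:=List List (Bool -> List Bool) e:=List List (Bool -> List Bool)

Derivation:
step 1: unify b ~ List List a  [subst: {-} | 2 pending]
  bind b := List List a
step 2: unify (Bool -> List Bool) ~ a  [subst: {b:=List List a} | 1 pending]
  bind a := (Bool -> List Bool)
step 3: unify e ~ List List (Bool -> List Bool)  [subst: {b:=List List a, a:=(Bool -> List Bool)} | 0 pending]
  bind e := List List (Bool -> List Bool)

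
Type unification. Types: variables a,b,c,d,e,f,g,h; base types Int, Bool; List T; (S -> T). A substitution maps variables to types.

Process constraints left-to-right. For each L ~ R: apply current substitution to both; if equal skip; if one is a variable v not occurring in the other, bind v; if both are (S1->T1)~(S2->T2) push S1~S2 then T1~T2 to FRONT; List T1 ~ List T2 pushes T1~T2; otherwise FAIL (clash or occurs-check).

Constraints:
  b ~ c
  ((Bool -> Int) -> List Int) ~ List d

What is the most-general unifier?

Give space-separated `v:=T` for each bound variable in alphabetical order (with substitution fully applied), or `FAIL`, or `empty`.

step 1: unify b ~ c  [subst: {-} | 1 pending]
  bind b := c
step 2: unify ((Bool -> Int) -> List Int) ~ List d  [subst: {b:=c} | 0 pending]
  clash: ((Bool -> Int) -> List Int) vs List d

Answer: FAIL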